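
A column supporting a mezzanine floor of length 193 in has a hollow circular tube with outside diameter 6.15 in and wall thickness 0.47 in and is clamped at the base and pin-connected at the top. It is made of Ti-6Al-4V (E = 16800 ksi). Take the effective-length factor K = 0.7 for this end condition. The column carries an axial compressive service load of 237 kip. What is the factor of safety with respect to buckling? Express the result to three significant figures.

Inner diameter d_i = 6.15 − 2×0.47 = 5.210 in
I = π(d_o⁴ − d_i⁴)/64 = π(6.15⁴ − 5.210⁴)/64 = 34.05 in⁴
Effective length L_e = K·L = 0.7 × 193 = 135.1 in
P_cr = π²EI / L_e² = π² × 16800×10³ × 34.05 / 135.1² = 3.094×10^5 lb
Factor of safety n = P_cr / P = 309.36 / 237 = 1.31

n ≈ 1.31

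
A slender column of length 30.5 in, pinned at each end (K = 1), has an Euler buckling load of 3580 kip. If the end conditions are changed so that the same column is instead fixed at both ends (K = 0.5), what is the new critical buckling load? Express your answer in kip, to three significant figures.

P_cr ≈ 14300 kip

P_cr ∝ 1/K², so P_cr,new = P_cr,old × (K_old/K_new)² = 3580 × (1/0.5)²
= 3580 × 4.000 = 14300 kip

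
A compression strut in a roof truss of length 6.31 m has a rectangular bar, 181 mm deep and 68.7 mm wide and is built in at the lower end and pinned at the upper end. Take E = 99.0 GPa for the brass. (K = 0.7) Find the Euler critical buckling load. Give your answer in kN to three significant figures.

Buckling occurs about the weak axis: I_min = h·b³/12 with b = 68.7 mm (the shorter side).
I_min = 181×68.7³/12 = 4.891×10^6 mm⁴
I = 4.891×10^6 mm⁴ = 4.891×10^-6 m⁴
Effective length L_e = K·L = 0.7 × 6.31 = 4.417 m
P_cr = π²EI / L_e² = π² × 99.0×10⁹ × 4.891×10^-6 / 4.417² = 2.449×10^5 N

P_cr ≈ 245 kN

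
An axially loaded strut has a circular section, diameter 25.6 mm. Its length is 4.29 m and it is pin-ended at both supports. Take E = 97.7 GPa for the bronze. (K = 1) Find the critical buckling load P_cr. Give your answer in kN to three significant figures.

P_cr ≈ 1.10 kN

I = πd⁴/64 = π×25.6⁴/64 = 2.108×10^4 mm⁴
I = 2.108×10^4 mm⁴ = 2.108×10^-8 m⁴
Effective length L_e = K·L = 1 × 4.29 = 4.290 m
P_cr = π²EI / L_e² = π² × 97.7×10⁹ × 2.108×10^-8 / 4.290² = 1.105×10^3 N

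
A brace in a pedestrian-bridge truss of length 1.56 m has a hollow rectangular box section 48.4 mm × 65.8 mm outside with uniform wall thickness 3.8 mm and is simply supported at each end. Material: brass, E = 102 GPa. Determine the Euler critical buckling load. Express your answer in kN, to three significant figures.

P_cr ≈ 121 kN

Inner dimensions: h_i = 65.8 − 2×3.8 = 58.20 mm, b_i = 48.4 − 2×3.8 = 40.80 mm
Weak-axis I_min = (h_o·b_o³ − h_i·b_i³)/12 with b_o = 48.4, b_i = 40.80 mm (shorter outer/inner sides).
I_min = (65.8×48.4³ − 58.20×40.80³)/12 = 2.923×10^5 mm⁴
I = 2.923×10^5 mm⁴ = 2.923×10^-7 m⁴
Effective length L_e = K·L = 1 × 1.56 = 1.560 m
P_cr = π²EI / L_e² = π² × 102×10⁹ × 2.923×10^-7 / 1.560² = 1.209×10^5 N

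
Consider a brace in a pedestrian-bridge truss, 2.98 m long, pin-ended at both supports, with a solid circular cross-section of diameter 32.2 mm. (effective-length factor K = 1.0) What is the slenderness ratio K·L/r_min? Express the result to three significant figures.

λ ≈ 370

I = πd⁴/64 = π×32.2⁴/64 = 5.277×10^4 mm⁴
A = 814.3 mm²;  r_min = √(I/A) = √(5.277×10^4/814.3) = 8.050 mm
L_e = K·L = 1 × 2.98 m = 2.980 m = 2980.0 mm
λ = L_e / r_min = 2980.0 / 8.050 = 370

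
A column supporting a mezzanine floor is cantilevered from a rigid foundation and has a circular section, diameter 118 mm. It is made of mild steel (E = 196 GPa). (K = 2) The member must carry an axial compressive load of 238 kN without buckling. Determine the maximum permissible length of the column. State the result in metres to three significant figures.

L_max ≈ 4.40 m

I = πd⁴/64 = π×118⁴/64 = 9.517×10^6 mm⁴
I = 9.517×10^-6 m⁴
At the buckling limit P_cr = P = 2.380×10^5 N
From P_cr = π²EI/(K·L)²:  L = (1/K)·√(π²EI/P_cr) = (1/2)·√(π²×1.96×10^11×9.517×10^-6/2.380×10^5)
L = 4.40 m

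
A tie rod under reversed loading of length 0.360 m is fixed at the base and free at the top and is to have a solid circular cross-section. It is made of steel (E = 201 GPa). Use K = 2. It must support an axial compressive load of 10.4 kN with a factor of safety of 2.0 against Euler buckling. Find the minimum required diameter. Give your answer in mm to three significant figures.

d ≈ 18.2 mm

Required P_cr = n·P = 2.0 × 10.4 = 20.80 kN
L_e = K·L = 2 × 0.360 = 0.7200 m
Required I = P_cr·L_e²/(π²E) = 2.080×10^4 × 0.7200² / (π² × 2.01×10^11) = 5.435×10^-9 m⁴
I_req = 5.435×10^3 mm⁴
Solid circle: I = πd⁴/64  ⇒  d = (64I/π)^(1/4) = (64×5.435×10^3/π)^(1/4) = 18.2 mm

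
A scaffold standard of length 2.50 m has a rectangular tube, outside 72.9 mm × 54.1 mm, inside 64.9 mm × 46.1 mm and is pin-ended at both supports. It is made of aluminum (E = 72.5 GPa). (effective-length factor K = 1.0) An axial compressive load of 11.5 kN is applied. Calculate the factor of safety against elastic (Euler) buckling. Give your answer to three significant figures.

Weak-axis I_min = (h_o·b_o³ − h_i·b_i³)/12 with b_o = 54.1, b_i = 46.10 mm (shorter outer/inner sides).
I_min = (72.9×54.1³ − 64.90×46.10³)/12 = 4.321×10^5 mm⁴
I = 4.321×10^5 mm⁴ = 4.321×10^-7 m⁴
Effective length L_e = K·L = 1 × 2.50 = 2.500 m
P_cr = π²EI / L_e² = π² × 72.5×10⁹ × 4.321×10^-7 / 2.500² = 4.946×10^4 N
Factor of safety n = P_cr / P = 49.464 / 11.5 = 4.30

n ≈ 4.30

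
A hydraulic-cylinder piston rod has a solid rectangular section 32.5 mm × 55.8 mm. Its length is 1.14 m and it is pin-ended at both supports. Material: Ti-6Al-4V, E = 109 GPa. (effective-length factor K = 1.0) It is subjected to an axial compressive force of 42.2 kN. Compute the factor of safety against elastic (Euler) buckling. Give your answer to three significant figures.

Buckling occurs about the weak axis: I_min = h·b³/12 with b = 32.5 mm (the shorter side).
I_min = 55.8×32.5³/12 = 1.596×10^5 mm⁴
I = 1.596×10^5 mm⁴ = 1.596×10^-7 m⁴
Effective length L_e = K·L = 1 × 1.14 = 1.140 m
P_cr = π²EI / L_e² = π² × 109×10⁹ × 1.596×10^-7 / 1.140² = 1.321×10^5 N
Factor of safety n = P_cr / P = 132.14 / 42.2 = 3.13

n ≈ 3.13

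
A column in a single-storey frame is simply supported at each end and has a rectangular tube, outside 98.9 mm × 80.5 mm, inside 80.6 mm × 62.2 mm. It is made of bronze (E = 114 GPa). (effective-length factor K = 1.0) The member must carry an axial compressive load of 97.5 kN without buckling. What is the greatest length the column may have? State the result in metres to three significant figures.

Weak-axis I_min = (h_o·b_o³ − h_i·b_i³)/12 with b_o = 80.5, b_i = 62.20 mm (shorter outer/inner sides).
I_min = (98.9×80.5³ − 80.60×62.20³)/12 = 2.683×10^6 mm⁴
I = 2.683×10^-6 m⁴
At the buckling limit P_cr = P = 9.750×10^4 N
From P_cr = π²EI/(K·L)²:  L = (1/K)·√(π²EI/P_cr) = (1/1)·√(π²×1.14×10^11×2.683×10^-6/9.750×10^4)
L = 5.56 m

L_max ≈ 5.56 m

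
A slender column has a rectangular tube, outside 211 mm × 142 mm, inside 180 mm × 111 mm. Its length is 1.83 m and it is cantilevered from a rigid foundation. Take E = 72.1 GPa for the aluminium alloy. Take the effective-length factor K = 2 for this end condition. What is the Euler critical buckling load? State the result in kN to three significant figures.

Weak-axis I_min = (h_o·b_o³ − h_i·b_i³)/12 with b_o = 142, b_i = 111.0 mm (shorter outer/inner sides).
I_min = (211×142³ − 180.0×111.0³)/12 = 2.983×10^7 mm⁴
I = 2.983×10^7 mm⁴ = 2.983×10^-5 m⁴
Effective length L_e = K·L = 2 × 1.83 = 3.660 m
P_cr = π²EI / L_e² = π² × 72.1×10⁹ × 2.983×10^-5 / 3.660² = 1.585×10^6 N

P_cr ≈ 1580 kN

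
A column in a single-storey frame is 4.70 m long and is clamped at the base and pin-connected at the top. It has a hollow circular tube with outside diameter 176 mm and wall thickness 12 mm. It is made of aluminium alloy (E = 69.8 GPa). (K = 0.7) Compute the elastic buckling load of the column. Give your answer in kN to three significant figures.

P_cr ≈ 1330 kN

Inner diameter d_i = 176 − 2×12 = 152.0 mm
I = π(d_o⁴ − d_i⁴)/64 = π(176⁴ − 152.0⁴)/64 = 2.090×10^7 mm⁴
I = 2.090×10^7 mm⁴ = 2.090×10^-5 m⁴
Effective length L_e = K·L = 0.7 × 4.70 = 3.290 m
P_cr = π²EI / L_e² = π² × 69.8×10⁹ × 2.090×10^-5 / 3.290² = 1.330×10^6 N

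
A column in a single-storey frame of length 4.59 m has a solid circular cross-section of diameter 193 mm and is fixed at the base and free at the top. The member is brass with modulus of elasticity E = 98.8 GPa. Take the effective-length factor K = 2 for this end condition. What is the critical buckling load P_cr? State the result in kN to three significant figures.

I = πd⁴/64 = π×193⁴/64 = 6.811×10^7 mm⁴
I = 6.811×10^7 mm⁴ = 6.811×10^-5 m⁴
Effective length L_e = K·L = 2 × 4.59 = 9.180 m
P_cr = π²EI / L_e² = π² × 98.8×10⁹ × 6.811×10^-5 / 9.180² = 7.881×10^5 N

P_cr ≈ 788 kN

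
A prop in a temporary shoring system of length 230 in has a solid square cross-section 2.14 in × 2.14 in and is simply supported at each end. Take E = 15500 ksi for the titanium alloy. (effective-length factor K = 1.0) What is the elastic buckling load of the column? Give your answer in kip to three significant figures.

I = a⁴/12 = 2.14⁴/12 = 1.748 in⁴
Effective length L_e = K·L = 1 × 230 = 230.0 in
P_cr = π²EI / L_e² = π² × 15500×10³ × 1.748 / 230.0² = 5.054×10^3 lb

P_cr ≈ 5.05 kip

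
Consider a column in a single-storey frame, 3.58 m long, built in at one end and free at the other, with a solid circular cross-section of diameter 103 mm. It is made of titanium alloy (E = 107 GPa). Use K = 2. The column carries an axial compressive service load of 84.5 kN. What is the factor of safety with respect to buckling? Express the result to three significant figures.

n ≈ 1.35

I = πd⁴/64 = π×103⁴/64 = 5.525×10^6 mm⁴
I = 5.525×10^6 mm⁴ = 5.525×10^-6 m⁴
Effective length L_e = K·L = 2 × 3.58 = 7.160 m
P_cr = π²EI / L_e² = π² × 107×10⁹ × 5.525×10^-6 / 7.160² = 1.138×10^5 N
Factor of safety n = P_cr / P = 113.81 / 84.5 = 1.35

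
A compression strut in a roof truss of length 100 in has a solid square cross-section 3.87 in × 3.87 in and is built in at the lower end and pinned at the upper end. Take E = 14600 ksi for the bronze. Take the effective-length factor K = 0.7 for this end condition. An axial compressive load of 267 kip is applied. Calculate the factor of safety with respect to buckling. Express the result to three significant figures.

I = a⁴/12 = 3.87⁴/12 = 18.69 in⁴
Effective length L_e = K·L = 0.7 × 100 = 70.00 in
P_cr = π²EI / L_e² = π² × 14600×10³ × 18.69 / 70.00² = 5.497×10^5 lb
Factor of safety n = P_cr / P = 549.69 / 267 = 2.06

n ≈ 2.06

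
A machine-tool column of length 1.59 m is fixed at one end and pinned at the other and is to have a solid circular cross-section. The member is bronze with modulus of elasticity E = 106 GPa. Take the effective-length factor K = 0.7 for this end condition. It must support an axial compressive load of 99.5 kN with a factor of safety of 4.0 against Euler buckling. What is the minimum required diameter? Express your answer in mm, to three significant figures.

Required P_cr = n·P = 4.0 × 99.5 = 398.0 kN
L_e = K·L = 0.7 × 1.59 = 1.113 m
Required I = P_cr·L_e²/(π²E) = 3.980×10^5 × 1.113² / (π² × 1.06×10^11) = 4.713×10^-7 m⁴
I_req = 4.713×10^5 mm⁴
Solid circle: I = πd⁴/64  ⇒  d = (64I/π)^(1/4) = (64×4.713×10^5/π)^(1/4) = 55.7 mm

d ≈ 55.7 mm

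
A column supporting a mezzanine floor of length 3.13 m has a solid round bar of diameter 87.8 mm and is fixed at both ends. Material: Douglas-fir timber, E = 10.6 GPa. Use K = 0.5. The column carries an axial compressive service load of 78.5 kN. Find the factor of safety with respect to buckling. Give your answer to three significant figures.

I = πd⁴/64 = π×87.8⁴/64 = 2.917×10^6 mm⁴
I = 2.917×10^6 mm⁴ = 2.917×10^-6 m⁴
Effective length L_e = K·L = 0.5 × 3.13 = 1.565 m
P_cr = π²EI / L_e² = π² × 10.6×10⁹ × 2.917×10^-6 / 1.565² = 1.246×10^5 N
Factor of safety n = P_cr / P = 124.60 / 78.5 = 1.59

n ≈ 1.59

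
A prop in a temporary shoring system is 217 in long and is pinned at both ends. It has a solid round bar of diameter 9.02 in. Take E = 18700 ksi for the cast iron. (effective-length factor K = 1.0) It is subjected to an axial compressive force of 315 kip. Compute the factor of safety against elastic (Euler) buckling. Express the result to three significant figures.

n ≈ 4.04

I = πd⁴/64 = π×9.02⁴/64 = 324.9 in⁴
Effective length L_e = K·L = 1 × 217 = 217.0 in
P_cr = π²EI / L_e² = π² × 18700×10³ × 324.9 / 217.0² = 1.274×10^6 lb
Factor of safety n = P_cr / P = 1273.6 / 315 = 4.04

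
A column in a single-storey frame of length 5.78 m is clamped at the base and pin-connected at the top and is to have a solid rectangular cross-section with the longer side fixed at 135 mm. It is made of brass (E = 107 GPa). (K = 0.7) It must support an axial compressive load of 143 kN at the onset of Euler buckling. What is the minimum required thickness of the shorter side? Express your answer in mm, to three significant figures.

L_e = K·L = 0.7 × 5.78 = 4.046 m
Required I = P_cr·L_e²/(π²E) = 1.430×10^5 × 4.046² / (π² × 1.07×10^11) = 2.217×10^-6 m⁴
I_req = 2.217×10^6 mm⁴
Rectangle, weak axis: I_min = h·b³/12 with h = 135 mm fixed  ⇒  b = (12I/h)^(1/3) = 58.2 mm

b ≈ 58.2 mm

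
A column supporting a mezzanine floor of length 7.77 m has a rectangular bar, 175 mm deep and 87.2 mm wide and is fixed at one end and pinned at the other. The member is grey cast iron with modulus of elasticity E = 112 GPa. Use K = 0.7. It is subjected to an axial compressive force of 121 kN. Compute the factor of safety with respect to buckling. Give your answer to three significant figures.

Buckling occurs about the weak axis: I_min = h·b³/12 with b = 87.2 mm (the shorter side).
I_min = 175×87.2³/12 = 9.670×10^6 mm⁴
I = 9.670×10^6 mm⁴ = 9.670×10^-6 m⁴
Effective length L_e = K·L = 0.7 × 7.77 = 5.439 m
P_cr = π²EI / L_e² = π² × 112×10⁹ × 9.670×10^-6 / 5.439² = 3.613×10^5 N
Factor of safety n = P_cr / P = 361.31 / 121 = 2.99

n ≈ 2.99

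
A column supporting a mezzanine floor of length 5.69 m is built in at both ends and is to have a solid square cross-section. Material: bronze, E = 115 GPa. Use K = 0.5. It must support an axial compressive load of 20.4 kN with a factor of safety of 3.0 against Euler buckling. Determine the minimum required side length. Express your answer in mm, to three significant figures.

Required P_cr = n·P = 3.0 × 20.4 = 61.20 kN
L_e = K·L = 0.5 × 5.69 = 2.845 m
Required I = P_cr·L_e²/(π²E) = 6.120×10^4 × 2.845² / (π² × 1.15×10^11) = 4.364×10^-7 m⁴
I_req = 4.364×10^5 mm⁴
Solid square: I = a⁴/12  ⇒  a = (12I)^(1/4) = (12×4.364×10^5)^(1/4) = 47.8 mm

a ≈ 47.8 mm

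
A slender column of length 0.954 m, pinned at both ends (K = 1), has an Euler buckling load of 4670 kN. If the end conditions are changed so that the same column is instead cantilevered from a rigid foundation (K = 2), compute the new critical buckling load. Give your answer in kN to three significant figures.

P_cr ∝ 1/K², so P_cr,new = P_cr,old × (K_old/K_new)² = 4670 × (1/2)²
= 4670 × 0.2500 = 1170 kN

P_cr ≈ 1170 kN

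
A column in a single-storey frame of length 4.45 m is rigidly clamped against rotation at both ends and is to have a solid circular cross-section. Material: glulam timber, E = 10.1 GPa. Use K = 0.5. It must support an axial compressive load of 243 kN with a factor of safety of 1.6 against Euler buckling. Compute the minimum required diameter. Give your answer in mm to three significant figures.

Required P_cr = n·P = 1.6 × 243 = 388.8 kN
L_e = K·L = 0.5 × 4.45 = 2.225 m
Required I = P_cr·L_e²/(π²E) = 3.888×10^5 × 2.225² / (π² × 1.01×10^10) = 1.931×10^-5 m⁴
I_req = 1.931×10^7 mm⁴
Solid circle: I = πd⁴/64  ⇒  d = (64I/π)^(1/4) = (64×1.931×10^7/π)^(1/4) = 141 mm

d ≈ 141 mm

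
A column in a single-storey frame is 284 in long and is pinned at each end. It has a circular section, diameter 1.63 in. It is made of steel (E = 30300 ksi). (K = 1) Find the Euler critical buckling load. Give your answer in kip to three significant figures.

P_cr ≈ 1.28 kip

I = πd⁴/64 = π×1.63⁴/64 = 0.3465 in⁴
Effective length L_e = K·L = 1 × 284 = 284.0 in
P_cr = π²EI / L_e² = π² × 30300×10³ × 0.3465 / 284.0² = 1.285×10^3 lb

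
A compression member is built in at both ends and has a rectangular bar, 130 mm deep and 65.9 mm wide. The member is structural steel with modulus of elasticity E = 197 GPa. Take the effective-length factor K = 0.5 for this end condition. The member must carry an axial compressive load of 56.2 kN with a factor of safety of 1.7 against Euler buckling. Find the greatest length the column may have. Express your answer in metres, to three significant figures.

Buckling occurs about the weak axis: I_min = h·b³/12 with b = 65.9 mm (the shorter side).
I_min = 130×65.9³/12 = 3.100×10^6 mm⁴
I = 3.100×10^-6 m⁴
Required critical load P_cr = n·P = 1.7 × 56.2 = 95.54 kN = 9.554×10^4 N
From P_cr = π²EI/(K·L)²:  L = (1/K)·√(π²EI/P_cr) = (1/0.5)·√(π²×1.97×10^11×3.100×10^-6/9.554×10^4)
L = 15.9 m

L_max ≈ 15.9 m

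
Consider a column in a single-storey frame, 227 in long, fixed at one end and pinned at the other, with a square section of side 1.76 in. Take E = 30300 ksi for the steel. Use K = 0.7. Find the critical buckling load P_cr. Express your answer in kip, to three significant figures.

I = a⁴/12 = 1.76⁴/12 = 0.7996 in⁴
Effective length L_e = K·L = 0.7 × 227 = 158.9 in
P_cr = π²EI / L_e² = π² × 30300×10³ × 0.7996 / 158.9² = 9.470×10^3 lb

P_cr ≈ 9.47 kip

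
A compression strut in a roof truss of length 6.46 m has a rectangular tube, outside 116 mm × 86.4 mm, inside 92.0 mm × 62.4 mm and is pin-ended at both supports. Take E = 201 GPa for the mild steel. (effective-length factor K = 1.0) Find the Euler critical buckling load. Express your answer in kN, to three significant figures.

P_cr ≈ 208 kN

Weak-axis I_min = (h_o·b_o³ − h_i·b_i³)/12 with b_o = 86.4, b_i = 62.40 mm (shorter outer/inner sides).
I_min = (116×86.4³ − 92.00×62.40³)/12 = 4.372×10^6 mm⁴
I = 4.372×10^6 mm⁴ = 4.372×10^-6 m⁴
Effective length L_e = K·L = 1 × 6.46 = 6.460 m
P_cr = π²EI / L_e² = π² × 201×10⁹ × 4.372×10^-6 / 6.460² = 2.078×10^5 N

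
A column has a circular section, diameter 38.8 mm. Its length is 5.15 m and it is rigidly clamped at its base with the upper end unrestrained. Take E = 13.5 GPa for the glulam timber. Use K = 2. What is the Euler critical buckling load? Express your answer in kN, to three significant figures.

I = πd⁴/64 = π×38.8⁴/64 = 1.112×10^5 mm⁴
I = 1.112×10^5 mm⁴ = 1.112×10^-7 m⁴
Effective length L_e = K·L = 2 × 5.15 = 10.30 m
P_cr = π²EI / L_e² = π² × 13.5×10⁹ × 1.112×10^-7 / 10.30² = 139.7 N

P_cr ≈ 0.140 kN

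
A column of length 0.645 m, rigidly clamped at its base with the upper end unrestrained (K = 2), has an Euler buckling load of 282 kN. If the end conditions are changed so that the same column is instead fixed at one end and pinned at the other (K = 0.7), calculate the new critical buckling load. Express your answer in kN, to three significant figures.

P_cr ∝ 1/K², so P_cr,new = P_cr,old × (K_old/K_new)² = 282 × (2/0.7)²
= 282 × 8.163 = 2300 kN

P_cr ≈ 2300 kN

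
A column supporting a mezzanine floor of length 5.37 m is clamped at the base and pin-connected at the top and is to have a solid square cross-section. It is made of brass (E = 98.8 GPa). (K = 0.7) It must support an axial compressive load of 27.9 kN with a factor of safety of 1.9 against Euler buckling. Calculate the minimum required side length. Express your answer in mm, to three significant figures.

a ≈ 55.1 mm

Required P_cr = n·P = 1.9 × 27.9 = 53.01 kN
L_e = K·L = 0.7 × 5.37 = 3.759 m
Required I = P_cr·L_e²/(π²E) = 5.301×10^4 × 3.759² / (π² × 9.88×10^10) = 7.681×10^-7 m⁴
I_req = 7.681×10^5 mm⁴
Solid square: I = a⁴/12  ⇒  a = (12I)^(1/4) = (12×7.681×10^5)^(1/4) = 55.1 mm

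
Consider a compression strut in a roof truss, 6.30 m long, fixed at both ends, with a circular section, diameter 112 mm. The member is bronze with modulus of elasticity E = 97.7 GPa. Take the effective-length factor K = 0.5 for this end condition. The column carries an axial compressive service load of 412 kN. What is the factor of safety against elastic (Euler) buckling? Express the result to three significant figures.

n ≈ 1.82

I = πd⁴/64 = π×112⁴/64 = 7.724×10^6 mm⁴
I = 7.724×10^6 mm⁴ = 7.724×10^-6 m⁴
Effective length L_e = K·L = 0.5 × 6.30 = 3.150 m
P_cr = π²EI / L_e² = π² × 97.7×10⁹ × 7.724×10^-6 / 3.150² = 7.506×10^5 N
Factor of safety n = P_cr / P = 750.61 / 412 = 1.82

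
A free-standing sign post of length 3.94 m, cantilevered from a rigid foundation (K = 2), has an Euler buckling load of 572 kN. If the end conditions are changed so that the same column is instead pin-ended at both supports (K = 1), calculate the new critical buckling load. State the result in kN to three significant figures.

P_cr ∝ 1/K², so P_cr,new = P_cr,old × (K_old/K_new)² = 572 × (2/1)²
= 572 × 4.000 = 2290 kN

P_cr ≈ 2290 kN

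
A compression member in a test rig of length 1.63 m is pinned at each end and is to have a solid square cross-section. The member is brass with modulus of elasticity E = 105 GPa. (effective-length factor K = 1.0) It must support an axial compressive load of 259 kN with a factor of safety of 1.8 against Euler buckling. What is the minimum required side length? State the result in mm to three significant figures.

Required P_cr = n·P = 1.8 × 259 = 466.2 kN
L_e = K·L = 1 × 1.63 = 1.630 m
Required I = P_cr·L_e²/(π²E) = 4.662×10^5 × 1.630² / (π² × 1.05×10^11) = 1.195×10^-6 m⁴
I_req = 1.195×10^6 mm⁴
Solid square: I = a⁴/12  ⇒  a = (12I)^(1/4) = (12×1.195×10^6)^(1/4) = 61.5 mm

a ≈ 61.5 mm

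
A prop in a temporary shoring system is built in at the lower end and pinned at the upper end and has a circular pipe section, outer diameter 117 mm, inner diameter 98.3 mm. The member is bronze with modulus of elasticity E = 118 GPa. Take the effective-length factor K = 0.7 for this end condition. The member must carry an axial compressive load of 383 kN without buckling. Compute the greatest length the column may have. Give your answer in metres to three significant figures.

d_o = 117 mm, d_i = 98.3 mm
I = π(d_o⁴ − d_i⁴)/64 = π(117⁴ − 98.30⁴)/64 = 4.615×10^6 mm⁴
I = 4.615×10^-6 m⁴
At the buckling limit P_cr = P = 3.830×10^5 N
From P_cr = π²EI/(K·L)²:  L = (1/K)·√(π²EI/P_cr) = (1/0.7)·√(π²×1.18×10^11×4.615×10^-6/3.830×10^5)
L = 5.35 m

L_max ≈ 5.35 m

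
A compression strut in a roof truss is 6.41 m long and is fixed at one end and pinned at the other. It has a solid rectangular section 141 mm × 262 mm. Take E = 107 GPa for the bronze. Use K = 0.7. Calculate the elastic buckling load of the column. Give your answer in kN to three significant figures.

Buckling occurs about the weak axis: I_min = h·b³/12 with b = 141 mm (the shorter side).
I_min = 262×141³/12 = 6.120×10^7 mm⁴
I = 6.120×10^7 mm⁴ = 6.120×10^-5 m⁴
Effective length L_e = K·L = 0.7 × 6.41 = 4.487 m
P_cr = π²EI / L_e² = π² × 107×10⁹ × 6.120×10^-5 / 4.487² = 3.210×10^6 N

P_cr ≈ 3210 kN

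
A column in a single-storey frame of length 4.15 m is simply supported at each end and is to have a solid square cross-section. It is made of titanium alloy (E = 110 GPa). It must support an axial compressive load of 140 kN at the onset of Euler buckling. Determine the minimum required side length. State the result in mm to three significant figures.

L_e = K·L = 1 × 4.15 = 4.150 m
Required I = P_cr·L_e²/(π²E) = 1.400×10^5 × 4.150² / (π² × 1.10×10^11) = 2.221×10^-6 m⁴
I_req = 2.221×10^6 mm⁴
Solid square: I = a⁴/12  ⇒  a = (12I)^(1/4) = (12×2.221×10^6)^(1/4) = 71.9 mm

a ≈ 71.9 mm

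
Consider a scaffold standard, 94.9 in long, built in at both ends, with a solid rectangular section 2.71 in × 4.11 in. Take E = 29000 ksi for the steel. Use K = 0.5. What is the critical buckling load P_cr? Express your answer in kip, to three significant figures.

Buckling occurs about the weak axis: I_min = h·b³/12 with b = 2.71 in (the shorter side).
I_min = 4.11×2.71³/12 = 6.817 in⁴
Effective length L_e = K·L = 0.5 × 94.9 = 47.45 in
P_cr = π²EI / L_e² = π² × 29000×10³ × 6.817 / 47.45² = 8.666×10^5 lb

P_cr ≈ 867 kip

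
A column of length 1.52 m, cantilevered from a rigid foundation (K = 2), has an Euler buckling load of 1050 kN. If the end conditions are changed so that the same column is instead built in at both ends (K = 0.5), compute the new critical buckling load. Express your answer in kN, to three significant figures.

P_cr ≈ 16800 kN

P_cr ∝ 1/K², so P_cr,new = P_cr,old × (K_old/K_new)² = 1050 × (2/0.5)²
= 1050 × 16.00 = 16800 kN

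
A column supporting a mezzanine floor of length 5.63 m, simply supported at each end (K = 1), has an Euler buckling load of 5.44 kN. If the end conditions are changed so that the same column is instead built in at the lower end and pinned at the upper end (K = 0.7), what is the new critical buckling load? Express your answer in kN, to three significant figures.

P_cr ∝ 1/K², so P_cr,new = P_cr,old × (K_old/K_new)² = 5.44 × (1/0.7)²
= 5.44 × 2.041 = 11.1 kN

P_cr ≈ 11.1 kN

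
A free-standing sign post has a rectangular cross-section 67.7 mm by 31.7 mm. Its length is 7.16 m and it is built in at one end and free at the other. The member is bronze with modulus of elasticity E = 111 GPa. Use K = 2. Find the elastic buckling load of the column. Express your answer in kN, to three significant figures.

P_cr ≈ 0.960 kN

Buckling occurs about the weak axis: I_min = h·b³/12 with b = 31.7 mm (the shorter side).
I_min = 67.7×31.7³/12 = 1.797×10^5 mm⁴
I = 1.797×10^5 mm⁴ = 1.797×10^-7 m⁴
Effective length L_e = K·L = 2 × 7.16 = 14.32 m
P_cr = π²EI / L_e² = π² × 111×10⁹ × 1.797×10^-7 / 14.32² = 960.1 N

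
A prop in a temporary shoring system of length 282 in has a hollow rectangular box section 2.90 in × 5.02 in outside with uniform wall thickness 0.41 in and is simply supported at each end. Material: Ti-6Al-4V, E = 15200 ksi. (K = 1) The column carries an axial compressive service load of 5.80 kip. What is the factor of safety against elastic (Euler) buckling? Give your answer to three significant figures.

Inner dimensions: h_i = 5.02 − 2×0.41 = 4.200 in, b_i = 2.90 − 2×0.41 = 2.080 in
Weak-axis I_min = (h_o·b_o³ − h_i·b_i³)/12 with b_o = 2.90, b_i = 2.080 in (shorter outer/inner sides).
I_min = (5.02×2.90³ − 4.200×2.080³)/12 = 7.053 in⁴
Effective length L_e = K·L = 1 × 282 = 282.0 in
P_cr = π²EI / L_e² = π² × 15200×10³ × 7.053 / 282.0² = 1.331×10^4 lb
Factor of safety n = P_cr / P = 13.305 / 5.80 = 2.29

n ≈ 2.29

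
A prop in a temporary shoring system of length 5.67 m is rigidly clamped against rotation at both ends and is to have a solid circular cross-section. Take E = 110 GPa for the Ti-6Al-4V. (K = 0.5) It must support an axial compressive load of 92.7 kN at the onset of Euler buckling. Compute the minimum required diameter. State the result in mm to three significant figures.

d ≈ 61.1 mm

L_e = K·L = 0.5 × 5.67 = 2.835 m
Required I = P_cr·L_e²/(π²E) = 9.270×10^4 × 2.835² / (π² × 1.10×10^11) = 6.863×10^-7 m⁴
I_req = 6.863×10^5 mm⁴
Solid circle: I = πd⁴/64  ⇒  d = (64I/π)^(1/4) = (64×6.863×10^5/π)^(1/4) = 61.1 mm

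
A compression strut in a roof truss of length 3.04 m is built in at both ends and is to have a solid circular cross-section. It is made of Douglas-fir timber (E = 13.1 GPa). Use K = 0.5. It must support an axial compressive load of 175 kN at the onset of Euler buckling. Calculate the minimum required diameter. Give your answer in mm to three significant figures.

d ≈ 89.3 mm

L_e = K·L = 0.5 × 3.04 = 1.520 m
Required I = P_cr·L_e²/(π²E) = 1.750×10^5 × 1.520² / (π² × 1.31×10^10) = 3.127×10^-6 m⁴
I_req = 3.127×10^6 mm⁴
Solid circle: I = πd⁴/64  ⇒  d = (64I/π)^(1/4) = (64×3.127×10^6/π)^(1/4) = 89.3 mm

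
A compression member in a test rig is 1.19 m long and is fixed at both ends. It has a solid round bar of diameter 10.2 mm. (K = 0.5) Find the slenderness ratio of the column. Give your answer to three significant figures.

λ ≈ 233

For a solid circle r = d/4 = 10.2/4 = 2.550 mm
L_e = K·L = 0.5 × 1.19 m = 0.5950 m = 595.00 mm
λ = L_e / r_min = 595.00 / 2.550 = 233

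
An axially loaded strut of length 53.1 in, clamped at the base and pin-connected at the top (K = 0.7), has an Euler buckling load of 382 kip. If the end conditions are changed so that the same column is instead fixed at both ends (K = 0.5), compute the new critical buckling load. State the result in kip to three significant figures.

P_cr ∝ 1/K², so P_cr,new = P_cr,old × (K_old/K_new)² = 382 × (0.7/0.5)²
= 382 × 1.960 = 749 kip

P_cr ≈ 749 kip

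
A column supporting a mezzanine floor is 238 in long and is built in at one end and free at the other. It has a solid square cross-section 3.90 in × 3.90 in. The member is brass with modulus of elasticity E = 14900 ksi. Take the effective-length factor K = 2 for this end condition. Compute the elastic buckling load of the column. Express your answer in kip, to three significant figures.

I = a⁴/12 = 3.90⁴/12 = 19.28 in⁴
Effective length L_e = K·L = 2 × 238 = 476.0 in
P_cr = π²EI / L_e² = π² × 14900×10³ × 19.28 / 476.0² = 1.251×10^4 lb

P_cr ≈ 12.5 kip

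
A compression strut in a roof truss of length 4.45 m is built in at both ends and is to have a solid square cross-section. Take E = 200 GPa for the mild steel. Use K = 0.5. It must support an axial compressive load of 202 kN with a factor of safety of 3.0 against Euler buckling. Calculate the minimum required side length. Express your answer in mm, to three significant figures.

Required P_cr = n·P = 3.0 × 202 = 606.0 kN
L_e = K·L = 0.5 × 4.45 = 2.225 m
Required I = P_cr·L_e²/(π²E) = 6.060×10^5 × 2.225² / (π² × 2.00×10^11) = 1.520×10^-6 m⁴
I_req = 1.520×10^6 mm⁴
Solid square: I = a⁴/12  ⇒  a = (12I)^(1/4) = (12×1.520×10^6)^(1/4) = 65.4 mm

a ≈ 65.4 mm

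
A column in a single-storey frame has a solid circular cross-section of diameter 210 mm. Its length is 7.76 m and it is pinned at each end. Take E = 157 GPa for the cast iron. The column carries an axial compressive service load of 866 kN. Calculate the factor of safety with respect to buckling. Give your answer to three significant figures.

n ≈ 2.84

I = πd⁴/64 = π×210⁴/64 = 9.547×10^7 mm⁴
I = 9.547×10^7 mm⁴ = 9.547×10^-5 m⁴
Effective length L_e = K·L = 1 × 7.76 = 7.760 m
P_cr = π²EI / L_e² = π² × 157×10⁹ × 9.547×10^-5 / 7.760² = 2.457×10^6 N
Factor of safety n = P_cr / P = 2456.5 / 866 = 2.84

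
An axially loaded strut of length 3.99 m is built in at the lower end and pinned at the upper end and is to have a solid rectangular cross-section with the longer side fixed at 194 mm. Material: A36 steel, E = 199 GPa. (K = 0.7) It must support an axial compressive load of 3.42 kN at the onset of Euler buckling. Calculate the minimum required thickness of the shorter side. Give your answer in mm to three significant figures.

L_e = K·L = 0.7 × 3.99 = 2.793 m
Required I = P_cr·L_e²/(π²E) = 3.420×10^3 × 2.793² / (π² × 1.99×10^11) = 1.358×10^-8 m⁴
I_req = 1.358×10^4 mm⁴
Rectangle, weak axis: I_min = h·b³/12 with h = 194 mm fixed  ⇒  b = (12I/h)^(1/3) = 9.44 mm

b ≈ 9.44 mm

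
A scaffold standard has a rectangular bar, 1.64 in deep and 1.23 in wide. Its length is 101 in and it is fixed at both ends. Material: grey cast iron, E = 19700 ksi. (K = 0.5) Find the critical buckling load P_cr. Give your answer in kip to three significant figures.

Buckling occurs about the weak axis: I_min = h·b³/12 with b = 1.23 in (the shorter side).
I_min = 1.64×1.23³/12 = 0.2543 in⁴
Effective length L_e = K·L = 0.5 × 101 = 50.50 in
P_cr = π²EI / L_e² = π² × 19700×10³ × 0.2543 / 50.50² = 1.939×10^4 lb

P_cr ≈ 19.4 kip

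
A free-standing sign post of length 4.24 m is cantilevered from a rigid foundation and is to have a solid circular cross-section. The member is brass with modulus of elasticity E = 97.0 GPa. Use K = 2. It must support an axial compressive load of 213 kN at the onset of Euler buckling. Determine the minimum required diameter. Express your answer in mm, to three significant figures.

L_e = K·L = 2 × 4.24 = 8.480 m
Required I = P_cr·L_e²/(π²E) = 2.130×10^5 × 8.480² / (π² × 9.70×10^10) = 1.600×10^-5 m⁴
I_req = 1.600×10^7 mm⁴
Solid circle: I = πd⁴/64  ⇒  d = (64I/π)^(1/4) = (64×1.600×10^7/π)^(1/4) = 134 mm

d ≈ 134 mm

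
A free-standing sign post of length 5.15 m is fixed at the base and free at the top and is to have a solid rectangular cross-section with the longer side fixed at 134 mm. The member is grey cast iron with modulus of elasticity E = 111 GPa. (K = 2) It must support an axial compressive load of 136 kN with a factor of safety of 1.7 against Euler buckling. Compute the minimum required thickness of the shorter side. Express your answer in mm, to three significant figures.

b ≈ 126 mm

Required P_cr = n·P = 1.7 × 136 = 231.2 kN
L_e = K·L = 2 × 5.15 = 10.30 m
Required I = P_cr·L_e²/(π²E) = 2.312×10^5 × 10.30² / (π² × 1.11×10^11) = 2.239×10^-5 m⁴
I_req = 2.239×10^7 mm⁴
Rectangle, weak axis: I_min = h·b³/12 with h = 134 mm fixed  ⇒  b = (12I/h)^(1/3) = 126 mm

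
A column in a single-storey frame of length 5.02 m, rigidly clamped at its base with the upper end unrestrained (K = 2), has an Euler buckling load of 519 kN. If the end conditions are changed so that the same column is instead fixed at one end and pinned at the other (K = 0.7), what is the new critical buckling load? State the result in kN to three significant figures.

P_cr ∝ 1/K², so P_cr,new = P_cr,old × (K_old/K_new)² = 519 × (2/0.7)²
= 519 × 8.163 = 4240 kN

P_cr ≈ 4240 kN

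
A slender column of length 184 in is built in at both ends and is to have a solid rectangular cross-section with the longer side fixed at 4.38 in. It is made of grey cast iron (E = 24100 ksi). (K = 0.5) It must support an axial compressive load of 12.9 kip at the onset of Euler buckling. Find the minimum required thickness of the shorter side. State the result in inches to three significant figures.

b ≈ 1.08 in

L_e = K·L = 0.5 × 184 = 92.00 in
Required I = P_cr·L_e²/(π²E) = 1.290×10^4 × 92.00² / (π² × 2.41×10^7) = 0.4590 in⁴
Rectangle, weak axis: I_min = h·b³/12 with h = 4.38 in fixed  ⇒  b = (12I/h)^(1/3) = 1.08 in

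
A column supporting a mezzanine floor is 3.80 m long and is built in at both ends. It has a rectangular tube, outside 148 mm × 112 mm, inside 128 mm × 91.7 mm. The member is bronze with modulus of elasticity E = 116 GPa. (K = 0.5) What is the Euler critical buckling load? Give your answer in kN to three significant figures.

P_cr ≈ 2890 kN

Weak-axis I_min = (h_o·b_o³ − h_i·b_i³)/12 with b_o = 112, b_i = 91.70 mm (shorter outer/inner sides).
I_min = (148×112³ − 128.0×91.70³)/12 = 9.102×10^6 mm⁴
I = 9.102×10^6 mm⁴ = 9.102×10^-6 m⁴
Effective length L_e = K·L = 0.5 × 3.80 = 1.900 m
P_cr = π²EI / L_e² = π² × 116×10⁹ × 9.102×10^-6 / 1.900² = 2.887×10^6 N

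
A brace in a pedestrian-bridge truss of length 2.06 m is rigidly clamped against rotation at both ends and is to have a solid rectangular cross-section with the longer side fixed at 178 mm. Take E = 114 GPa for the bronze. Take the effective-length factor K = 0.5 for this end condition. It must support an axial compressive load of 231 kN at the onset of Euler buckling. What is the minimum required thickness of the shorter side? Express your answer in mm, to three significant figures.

b ≈ 24.5 mm

L_e = K·L = 0.5 × 2.06 = 1.030 m
Required I = P_cr·L_e²/(π²E) = 2.310×10^5 × 1.030² / (π² × 1.14×10^11) = 2.178×10^-7 m⁴
I_req = 2.178×10^5 mm⁴
Rectangle, weak axis: I_min = h·b³/12 with h = 178 mm fixed  ⇒  b = (12I/h)^(1/3) = 24.5 mm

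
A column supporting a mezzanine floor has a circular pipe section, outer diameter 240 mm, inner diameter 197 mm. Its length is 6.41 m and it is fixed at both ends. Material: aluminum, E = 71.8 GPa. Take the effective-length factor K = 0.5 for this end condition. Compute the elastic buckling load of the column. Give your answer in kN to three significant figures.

d_o = 240 mm, d_i = 197 mm
I = π(d_o⁴ − d_i⁴)/64 = π(240⁴ − 197.0⁴)/64 = 8.893×10^7 mm⁴
I = 8.893×10^7 mm⁴ = 8.893×10^-5 m⁴
Effective length L_e = K·L = 0.5 × 6.41 = 3.205 m
P_cr = π²EI / L_e² = π² × 71.8×10⁹ × 8.893×10^-5 / 3.205² = 6.135×10^6 N

P_cr ≈ 6130 kN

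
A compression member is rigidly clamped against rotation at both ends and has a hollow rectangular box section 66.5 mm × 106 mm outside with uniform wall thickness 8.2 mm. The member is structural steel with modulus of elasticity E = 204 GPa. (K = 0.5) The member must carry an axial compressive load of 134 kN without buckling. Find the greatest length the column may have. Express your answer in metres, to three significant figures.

L_max ≈ 9.98 m

Inner dimensions: h_i = 106 − 2×8.2 = 89.60 mm, b_i = 66.5 − 2×8.2 = 50.10 mm
Weak-axis I_min = (h_o·b_o³ − h_i·b_i³)/12 with b_o = 66.5, b_i = 50.10 mm (shorter outer/inner sides).
I_min = (106×66.5³ − 89.60×50.10³)/12 = 1.659×10^6 mm⁴
I = 1.659×10^-6 m⁴
At the buckling limit P_cr = P = 1.340×10^5 N
From P_cr = π²EI/(K·L)²:  L = (1/K)·√(π²EI/P_cr) = (1/0.5)·√(π²×2.04×10^11×1.659×10^-6/1.340×10^5)
L = 9.98 m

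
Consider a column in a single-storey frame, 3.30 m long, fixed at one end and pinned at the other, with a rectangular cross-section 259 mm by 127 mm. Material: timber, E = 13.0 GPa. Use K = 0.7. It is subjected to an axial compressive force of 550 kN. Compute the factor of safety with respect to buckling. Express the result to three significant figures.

Buckling occurs about the weak axis: I_min = h·b³/12 with b = 127 mm (the shorter side).
I_min = 259×127³/12 = 4.421×10^7 mm⁴
I = 4.421×10^7 mm⁴ = 4.421×10^-5 m⁴
Effective length L_e = K·L = 0.7 × 3.30 = 2.310 m
P_cr = π²EI / L_e² = π² × 13.0×10⁹ × 4.421×10^-5 / 2.310² = 1.063×10^6 N
Factor of safety n = P_cr / P = 1063.0 / 550 = 1.93

n ≈ 1.93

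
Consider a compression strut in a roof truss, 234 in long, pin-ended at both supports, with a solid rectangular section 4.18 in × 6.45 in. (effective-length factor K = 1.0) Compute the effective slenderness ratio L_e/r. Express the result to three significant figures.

λ ≈ 194

For a rectangle r_min = b/√12 = 4.18/√12 = 1.207 in
L_e = K·L = 1 × 234 = 234.0 in
λ = L_e / r_min = 234.00 / 1.207 = 194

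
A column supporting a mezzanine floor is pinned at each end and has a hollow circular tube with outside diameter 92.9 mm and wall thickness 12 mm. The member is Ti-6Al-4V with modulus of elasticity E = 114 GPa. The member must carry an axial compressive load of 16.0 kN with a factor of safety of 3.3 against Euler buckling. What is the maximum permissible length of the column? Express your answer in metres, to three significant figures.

L_max ≈ 7.37 m

Inner diameter d_i = 92.9 − 2×12 = 68.90 mm
I = π(d_o⁴ − d_i⁴)/64 = π(92.9⁴ − 68.90⁴)/64 = 2.550×10^6 mm⁴
I = 2.550×10^-6 m⁴
Required critical load P_cr = n·P = 3.3 × 16.0 = 52.80 kN = 5.280×10^4 N
From P_cr = π²EI/(K·L)²:  L = (1/K)·√(π²EI/P_cr) = (1/1)·√(π²×1.14×10^11×2.550×10^-6/5.280×10^4)
L = 7.37 m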